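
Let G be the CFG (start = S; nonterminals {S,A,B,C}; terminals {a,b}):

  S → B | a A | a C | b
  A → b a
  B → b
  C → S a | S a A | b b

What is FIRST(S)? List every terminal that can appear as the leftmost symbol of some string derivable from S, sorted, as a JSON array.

Compute FIRST by fixpoint:
round 1:
  A via A→b a: +{b}
  B via B→b: +{b}
  C via C→b b: +{b}
  S via S→B: +{b}
  S via S→a A: +{a}
  FIRST(S)={a,b}  FIRST(A)={b}  FIRST(B)={b}  FIRST(C)={b}
round 2:
  C via C→S a: +{a}
  FIRST(S)={a,b}  FIRST(A)={b}  FIRST(B)={b}  FIRST(C)={a,b}
round 3: (no change)
  FIRST(S)={a,b}  FIRST(A)={b}  FIRST(B)={b}  FIRST(C)={a,b}

FIRST(S) = ["a", "b"]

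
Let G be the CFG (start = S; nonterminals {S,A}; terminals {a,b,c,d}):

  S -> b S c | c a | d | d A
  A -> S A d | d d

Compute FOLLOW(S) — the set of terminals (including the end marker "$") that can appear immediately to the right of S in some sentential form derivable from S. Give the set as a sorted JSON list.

Compute FIRST by fixpoint:
round 1:
  A via A→d d: +{d}
  S via S→b S c: +{b}
  S via S→c a: +{c}
  S via S→d: +{d}
  FIRST[S]={b,c,d}  FIRST[A]={d}
round 2:
  A via A→S A d: +{b,c}
  FIRST[S]={b,c,d}  FIRST[A]={b,c,d}
round 3: (stable)
  FIRST[S]={b,c,d}  FIRST[A]={b,c,d}

Compute FOLLOW by fixpoint:
FOLLOW(S) := {$}
[1]
  A→S A d: FOLLOW(S) ⊇ FIRST(A) = {b,c,d}; new: +{b,c,d}
  A→S A d: FOLLOW(A) ⊇ FIRST(d) = {d}; new: +{d}
  S→d A: FOLLOW(A) ⊇ FOLLOW(S) ⊇ {$,b,c,d}; new: +{$,b,c}
  FOLLOW(S)={$,b,c,d}  FOLLOW(A)={$,b,c,d}
[2] (no change)
  FOLLOW(S)={$,b,c,d}  FOLLOW(A)={$,b,c,d}

FOLLOW(S) = ["$", "b", "c", "d"]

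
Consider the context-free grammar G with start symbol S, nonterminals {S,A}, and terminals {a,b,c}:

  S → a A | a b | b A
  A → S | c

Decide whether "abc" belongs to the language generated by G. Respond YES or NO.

Convert to CNF:
  S -> T0 A | T0 T1 | T1 A
  A -> T0 A | T0 T1 | T1 A | c
  T0 -> a
  T1 -> b

CYK table (by increasing span):
  T[0,0] 'a' = {T0}  orig:{}
  T[1,1] 'b' = {T1}  orig:{}
  T[2,2] 'c' = {A}
  T[0,1] 'ab' = {A,S}
  T[1,2] 'bc' = {A,S}
  T[0,2] 'abc' = {A,S}

S ∈ T[0,2] ⇒ YES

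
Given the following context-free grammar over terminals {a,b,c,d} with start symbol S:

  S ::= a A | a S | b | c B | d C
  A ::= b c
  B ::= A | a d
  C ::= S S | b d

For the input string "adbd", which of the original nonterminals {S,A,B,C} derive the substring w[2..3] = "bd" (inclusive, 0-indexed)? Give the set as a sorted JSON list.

Convert to CNF:
  S -> T1 B | T2 A | T2 S | T3 C | b
  A -> T0 T1
  B -> T0 T1 | T2 T3
  C -> S S | T0 T3
  T0 -> b
  T1 -> c
  T2 -> a
  T3 -> d

Fill CYK table bottom-up, restricted to cells inside w[2..3]:
  cell(2,2) b: {S,T0}  orig:{S}
  cell(3,3) d: {T3}  orig:{}
  cell(2,3) bd: {C}

Original NTs in T[2,3] deriving "bd": ["C"]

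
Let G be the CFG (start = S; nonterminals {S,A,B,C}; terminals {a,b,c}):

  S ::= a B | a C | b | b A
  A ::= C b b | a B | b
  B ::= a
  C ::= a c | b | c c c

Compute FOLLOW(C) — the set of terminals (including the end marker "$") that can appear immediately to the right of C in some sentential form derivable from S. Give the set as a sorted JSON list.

FIRST sets, iterate to fixpoint:
round 1:
  A via A→a B: +{a}
  A via A→b: +{b}
  B via B→a: +{a}
  C via C→a c: +{a}
  C via C→b: +{b}
  C via C→c c c: +{c}
  S via S→a B: +{a}
  S via S→b: +{b}
  FIRST(S)={a,b}  FIRST(A)={a,b}  FIRST(B)={a}  FIRST(C)={a,b,c}
round 2:
  A via A→C b b: +{c}
  FIRST(S)={a,b}  FIRST(A)={a,b,c}  FIRST(B)={a}  FIRST(C)={a,b,c}
round 3: (no change)
  FIRST(S)={a,b}  FIRST(A)={a,b,c}  FIRST(B)={a}  FIRST(C)={a,b,c}

Compute FOLLOW by fixpoint:
seed FOLLOW(S) with $
iter 1:
  A→C b b: FOLLOW(C) ⊇ FIRST(b) = {b}; new: +{b}
  S→a B: FOLLOW(B) ⊇ FOLLOW(S) ⊇ {$}; new: +{$}
  S→a C: FOLLOW(C) ⊇ FOLLOW(S) ⊇ {$}; new: +{$}
  S→b A: FOLLOW(A) ⊇ FOLLOW(S) ⊇ {$}; new: +{$}
  S: {$}  A: {$}  B: {$}  C: {$,b}
iter 2: — fixpoint
  S: {$}  A: {$}  B: {$}  C: {$,b}

FOLLOW(C) = ["$", "b"]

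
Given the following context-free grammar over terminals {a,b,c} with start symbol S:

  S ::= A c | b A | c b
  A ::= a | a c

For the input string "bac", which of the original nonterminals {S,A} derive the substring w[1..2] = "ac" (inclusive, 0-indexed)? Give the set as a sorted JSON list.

CNF form of G:
  S -> A T1 | T1 T2 | T2 A
  A -> T0 T1 | a
  T0 -> a
  T1 -> c
  T2 -> b

CYK table (by increasing span), restricted to cells inside w[1..2]:
  cell(1,1) a: {A,T0}  orig:{A}
  cell(2,2) c: {T1}  orig:{}
  cell(1,2) ac: {A,S}

Original NTs in T[1,2] deriving "ac": ["A", "S"]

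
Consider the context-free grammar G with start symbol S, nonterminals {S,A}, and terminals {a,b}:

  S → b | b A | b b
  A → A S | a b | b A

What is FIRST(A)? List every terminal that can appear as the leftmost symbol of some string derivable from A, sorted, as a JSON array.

Compute FIRST by fixpoint:
pass 1:
  A via A→a b: +{a}
  A via A→b A: +{b}
  S via S→b: +{b}
  S: {b}  A: {a,b}
pass 2: — fixpoint
  S: {b}  A: {a,b}

FIRST(A) = ["a", "b"]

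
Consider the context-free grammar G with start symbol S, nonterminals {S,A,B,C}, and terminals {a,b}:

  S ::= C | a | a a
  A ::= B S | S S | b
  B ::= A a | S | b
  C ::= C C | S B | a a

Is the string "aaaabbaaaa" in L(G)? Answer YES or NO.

CNF form of G:
  S -> C C | S B | T0 T0 | a
  A -> B S | S S | b
  B -> A T0 | C C | S B | T0 T0 | a | b
  C -> C C | S B | T0 T0
  T0 -> a

CYK table (by increasing span):
  T[0,0] 'a' = {B,S,T0}  orig:{B,S}
  T[1,1] 'a' = {B,S,T0}  orig:{B,S}
  T[2,2] 'a' = {B,S,T0}  orig:{B,S}
  T[3,3] 'a' = {B,S,T0}  orig:{B,S}
  T[4,4] 'b' = {A,B}
  T[5,5] 'b' = {A,B}
  T[6,6] 'a' = {B,S,T0}  orig:{B,S}
  T[7,7] 'a' = {B,S,T0}  orig:{B,S}
  T[8,8] 'a' = {B,S,T0}  orig:{B,S}
  T[9,9] 'a' = {B,S,T0}  orig:{B,S}
  T[0,1] 'aa' = {A,B,C,S}
  T[1,2] 'aa' = {A,B,C,S}
  T[2,3] 'aa' = {A,B,C,S}
  T[3,4] 'ab' = {B,C,S}
  T[4,5] 'bb' = ∅
  T[5,6] 'ba' = {A,B}
  T[6,7] 'aa' = {A,B,C,S}
  T[7,8] 'aa' = {A,B,C,S}
  T[8,9] 'aa' = {A,B,C,S}
  T[0,2] 'aaa' = {A,B,C,S}
  T[1,3] 'aaa' = {A,B,C,S}
  T[2,4] 'aab' = {A,B,C,S}
  T[3,5] 'abb' = {B,C,S}
  T[4,6] 'bba' = ∅
  T[5,7] 'baa' = {A,B}
  T[6,8] 'aaa' = {A,B,C,S}
  T[7,9] 'aaa' = {A,B,C,S}
  T[0,3] 'aaaa' = {A,B,C,S}
  T[1,4] 'aaab' = {A,B,C,S}
  T[2,5] 'aabb' = {A,B,C,S}
  T[3,6] 'abba' = {A,B,C,S}
  T[4,7] 'bbaa' = ∅
  T[5,8] 'baaa' = {A,B}
  T[6,9] 'aaaa' = {A,B,C,S}
  T[0,4] 'aaaab' = {A,B,C,S}
  T[1,5] 'aaabb' = {A,B,C,S}
  T[2,6] 'aabba' = {A,B,C,S}
  T[3,7] 'abbaa' = {A,B,C,S}
  T[4,8] 'bbaaa' = ∅
  T[5,9] 'baaaa' = {A,B}
  T[0,5] 'aaaabb' = {A,B,C,S}
  T[1,6] 'aaabba' = {A,B,C,S}
  T[2,7] 'aabbaa' = {A,B,C,S}
  T[3,8] 'abbaaa' = {A,B,C,S}
  T[4,9] 'bbaaaa' = ∅
  T[0,6] 'aaaabba' = {A,B,C,S}
  T[1,7] 'aaabbaa' = {A,B,C,S}
  T[2,8] 'aabbaaa' = {A,B,C,S}
  T[3,9] 'abbaaaa' = {A,B,C,S}
  T[0,7] 'aaaabbaa' = {A,B,C,S}
  T[1,8] 'aaabbaaa' = {A,B,C,S}
  T[2,9] 'aabbaaaa' = {A,B,C,S}
  T[0,8] 'aaaabbaaa' = {A,B,C,S}
  T[1,9] 'aaabbaaaa' = {A,B,C,S}
  T[0,9] 'aaaabbaaaa' = {A,B,C,S}

S ∈ T[0,9] ⇒ YES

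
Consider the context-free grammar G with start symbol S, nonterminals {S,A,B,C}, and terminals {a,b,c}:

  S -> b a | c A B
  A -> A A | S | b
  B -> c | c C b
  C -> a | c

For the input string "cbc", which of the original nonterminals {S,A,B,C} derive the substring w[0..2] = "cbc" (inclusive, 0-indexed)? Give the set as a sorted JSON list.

CNF form of G:
  S -> T0 T1 | T2 X5
  A -> A A | T0 T1 | T2 X3 | b
  B -> T2 X4 | c
  C -> a | c
  T0 -> b
  T1 -> a
  T2 -> c
  X3 -> A B
  X4 -> C T0
  X5 -> A B

Fill CYK table bottom-up, restricted to cells inside w[0..2]:
  T[0,0] 'c' = {B,C,T2}  orig:{B,C}
  T[1,1] 'b' = {A,T0}  orig:{A}
  T[2,2] 'c' = {B,C,T2}  orig:{B,C}
  T[0,1] 'cb' = {X4}  orig:{}
  T[1,2] 'bc' = {X3,X5}  orig:{}
  T[0,2] 'cbc' = {A,S}

Original NTs in T[0,2] deriving "cbc": ["A", "S"]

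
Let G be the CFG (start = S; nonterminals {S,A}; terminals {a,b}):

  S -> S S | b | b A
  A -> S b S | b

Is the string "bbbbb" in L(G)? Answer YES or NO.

CNF form of G:
  S -> S S | T0 A | b
  A -> S X1 | b
  T0 -> b
  X1 -> T0 S

CYK fill:
  cell(0,0) b: {A,S,T0}  orig:{A,S}
  cell(1,1) b: {A,S,T0}  orig:{A,S}
  cell(2,2) b: {A,S,T0}  orig:{A,S}
  cell(3,3) b: {A,S,T0}  orig:{A,S}
  cell(4,4) b: {A,S,T0}  orig:{A,S}
  cell(0,1) bb: {S,X1}  orig:{S}
  cell(1,2) bb: {S,X1}  orig:{S}
  cell(2,3) bb: {S,X1}  orig:{S}
  cell(3,4) bb: {S,X1}  orig:{S}
  cell(0,2) bbb: {A,S,X1}  orig:{A,S}
  cell(1,3) bbb: {A,S,X1}  orig:{A,S}
  cell(2,4) bbb: {A,S,X1}  orig:{A,S}
  cell(0,3) bbbb: {A,S,X1}  orig:{A,S}
  cell(1,4) bbbb: {A,S,X1}  orig:{A,S}
  cell(0,4) bbbbb: {A,S,X1}  orig:{A,S}

S ∈ T[0,4] ⇒ YES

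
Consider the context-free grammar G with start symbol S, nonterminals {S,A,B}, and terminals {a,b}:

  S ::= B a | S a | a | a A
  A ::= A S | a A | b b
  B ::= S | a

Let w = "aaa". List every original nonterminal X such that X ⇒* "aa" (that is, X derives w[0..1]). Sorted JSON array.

CNF form of G:
  S -> B T0 | S T0 | T0 A | a
  A -> A S | T0 A | T1 T1
  B -> B T0 | S T0 | T0 A | a
  T0 -> a
  T1 -> b

Fill CYK table bottom-up, restricted to cells inside w[0..1]:
  [0..0]={B,S,T0}  "a"  orig:{B,S}
  [1..1]={B,S,T0}  "a"  orig:{B,S}
  [0..1]={B,S}  "aa"

Original NTs in T[0,1] deriving "aa": ["B", "S"]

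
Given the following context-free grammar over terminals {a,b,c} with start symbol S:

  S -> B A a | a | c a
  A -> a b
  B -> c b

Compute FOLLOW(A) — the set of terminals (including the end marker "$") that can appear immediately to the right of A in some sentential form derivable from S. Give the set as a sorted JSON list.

FIRST sets, iterate to fixpoint:
pass 1:
  A via A→a b: +{a}
  B via B→c b: +{c}
  S via S→B A a: +{c}
  S via S→a: +{a}
  FIRST[S]={a,c}  FIRST[A]={a}  FIRST[B]={c}
pass 2: (stable)
  FIRST[S]={a,c}  FIRST[A]={a}  FIRST[B]={c}

Compute FOLLOW by fixpoint:
FOLLOW(S) := {$}
pass 1:
  S→B A a: FOLLOW(B) ⊇ FIRST(A) = {a}; new: +{a}
  S→B A a: FOLLOW(A) ⊇ FIRST(a) = {a}; new: +{a}
  FOLLOW(S)={$}  FOLLOW(A)={a}  FOLLOW(B)={a}
pass 2: done
  FOLLOW(S)={$}  FOLLOW(A)={a}  FOLLOW(B)={a}

FOLLOW(A) = ["a"]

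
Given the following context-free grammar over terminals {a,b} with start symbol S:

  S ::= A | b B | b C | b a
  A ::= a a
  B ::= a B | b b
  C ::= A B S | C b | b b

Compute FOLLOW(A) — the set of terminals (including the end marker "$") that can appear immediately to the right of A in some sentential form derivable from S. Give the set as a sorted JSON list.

FIRST iteration:
iter 1:
  A via A→a a: +{a}
  B via B→a B: +{a}
  B via B→b b: +{b}
  C via C→A B S: +{a}
  C via C→b b: +{b}
  S via S→A: +{a}
  S via S→b B: +{b}
  S: {a,b}  A: {a}  B: {a,b}  C: {a,b}
iter 2: (no change)
  S: {a,b}  A: {a}  B: {a,b}  C: {a,b}

FOLLOW iteration:
initialize: $ ∈ FOLLOW(S)
[1]
  C→A B S: FOLLOW(A) ⊇ FIRST(B) = {a,b}; new: +{a,b}
  C→A B S: FOLLOW(B) ⊇ FIRST(S) = {a,b}; new: +{a,b}
  C→C b: FOLLOW(C) ⊇ FIRST(b) = {b}; new: +{b}
  S→A: FOLLOW(A) ⊇ FOLLOW(S) ⊇ {$}; new: +{$}
  S→b B: FOLLOW(B) ⊇ FOLLOW(S) ⊇ {$}; new: +{$}
  S→b C: FOLLOW(C) ⊇ FOLLOW(S) ⊇ {$}; new: +{$}
  FOLLOW[S]={$}  FOLLOW[A]={$,a,b}  FOLLOW[B]={$,a,b}  FOLLOW[C]={$,b}
[2]
  C→A B S: FOLLOW(S) ⊇ FOLLOW(C) ⊇ {$,b}; new: +{b}
  FOLLOW[S]={$,b}  FOLLOW[A]={$,a,b}  FOLLOW[B]={$,a,b}  FOLLOW[C]={$,b}
[3] done
  FOLLOW[S]={$,b}  FOLLOW[A]={$,a,b}  FOLLOW[B]={$,a,b}  FOLLOW[C]={$,b}

FOLLOW(A) = ["$", "a", "b"]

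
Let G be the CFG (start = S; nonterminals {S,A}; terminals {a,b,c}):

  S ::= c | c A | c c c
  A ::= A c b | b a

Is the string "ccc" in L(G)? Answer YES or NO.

CNF form of G:
  S -> T0 A | T0 X4 | c
  A -> A X3 | T1 T2
  T0 -> c
  T1 -> b
  T2 -> a
  X3 -> T0 T1
  X4 -> T0 T0

Fill CYK table bottom-up:
  T[0,0] 'c' = {S,T0}  orig:{S}
  T[1,1] 'c' = {S,T0}  orig:{S}
  T[2,2] 'c' = {S,T0}  orig:{S}
  T[0,1] 'cc' = {X4}  orig:{}
  T[1,2] 'cc' = {X4}  orig:{}
  T[0,2] 'ccc' = {S}

S ∈ T[0,2] ⇒ YES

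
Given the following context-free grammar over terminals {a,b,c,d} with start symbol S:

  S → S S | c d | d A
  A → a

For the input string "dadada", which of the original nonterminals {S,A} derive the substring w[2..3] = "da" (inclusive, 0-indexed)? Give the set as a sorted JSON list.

CNF form of G:
  S -> S S | T0 T1 | T1 A
  A -> a
  T0 -> c
  T1 -> d

Fill CYK table bottom-up, restricted to cells inside w[2..3]:
  T[2,2] 'd' = {T1}  orig:{}
  T[3,3] 'a' = {A}
  T[2,3] 'da' = {S}

Original NTs in T[2,3] deriving "da": ["S"]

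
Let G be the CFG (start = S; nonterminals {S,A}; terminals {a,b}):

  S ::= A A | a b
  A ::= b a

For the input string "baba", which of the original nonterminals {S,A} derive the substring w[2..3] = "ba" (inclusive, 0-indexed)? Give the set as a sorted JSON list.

Convert to CNF:
  S -> A A | T1 T0
  A -> T0 T1
  T0 -> b
  T1 -> a

CYK fill — only the sub-triangle for w[2..3]:
  T[2,2] 'b' = {T0}  orig:{}
  T[3,3] 'a' = {T1}  orig:{}
  T[2,3] 'ba' = {A}

Original NTs in T[2,3] deriving "ba": ["A"]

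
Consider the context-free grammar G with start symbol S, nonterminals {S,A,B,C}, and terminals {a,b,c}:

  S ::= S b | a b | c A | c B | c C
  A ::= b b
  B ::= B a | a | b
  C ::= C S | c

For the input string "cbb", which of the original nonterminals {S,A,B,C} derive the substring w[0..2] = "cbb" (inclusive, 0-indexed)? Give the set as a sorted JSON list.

Convert to CNF:
  S -> S T0 | T1 T0 | T2 A | T2 B | T2 C
  A -> T0 T0
  B -> B T1 | a | b
  C -> C S | c
  T0 -> b
  T1 -> a
  T2 -> c

CYK table (by increasing span), restricted to cells inside w[0..2]:
  T[0,0] 'c' = {C,T2}  orig:{C}
  T[1,1] 'b' = {B,T0}  orig:{B}
  T[2,2] 'b' = {B,T0}  orig:{B}
  T[0,1] 'cb' = {S}
  T[1,2] 'bb' = {A}
  T[0,2] 'cbb' = {S}

Original NTs in T[0,2] deriving "cbb": ["S"]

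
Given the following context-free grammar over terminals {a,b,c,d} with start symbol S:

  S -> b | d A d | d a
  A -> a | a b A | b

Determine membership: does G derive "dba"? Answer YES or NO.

Convert to CNF:
  S -> T2 T0 | T2 X4 | b
  A -> T0 X3 | a | b
  T0 -> a
  T1 -> b
  T2 -> d
  X3 -> T1 A
  X4 -> A T2

CYK fill:
  T[0,0] 'd' = {T2}  orig:{}
  T[1,1] 'b' = {A,S,T1}  orig:{A,S}
  T[2,2] 'a' = {A,T0}  orig:{A}
  T[0,1] 'db' = ∅
  T[1,2] 'ba' = {X3}  orig:{}
  T[0,2] 'dba' = ∅

S ∉ T[0,2] ⇒ NO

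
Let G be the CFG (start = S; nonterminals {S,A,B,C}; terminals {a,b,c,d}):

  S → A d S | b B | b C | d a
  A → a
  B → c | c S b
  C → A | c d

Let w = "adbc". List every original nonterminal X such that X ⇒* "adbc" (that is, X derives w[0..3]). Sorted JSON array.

Convert to CNF:
  S -> A X5 | T1 B | T1 C | T2 T3
  A -> a
  B -> T0 X4 | c
  C -> T0 T2 | a
  T0 -> c
  T1 -> b
  T2 -> d
  T3 -> a
  X4 -> S T1
  X5 -> T2 S

CYK table (by increasing span) — only the sub-triangle for w[0..3]:
  [0..0]={A,C,T3}  "a"  orig:{A,C}
  [1..1]={T2}  "d"  orig:{}
  [2..2]={T1}  "b"  orig:{}
  [3..3]={B,T0}  "c"  orig:{B}
  [0..1]=∅  "ad"
  [1..2]=∅  "db"
  [2..3]={S}  "bc"
  [0..2]=∅  "adb"
  [1..3]={X5}  "dbc"  orig:{}
  [0..3]={S}  "adbc"

Original NTs in T[0,3] deriving "adbc": ["S"]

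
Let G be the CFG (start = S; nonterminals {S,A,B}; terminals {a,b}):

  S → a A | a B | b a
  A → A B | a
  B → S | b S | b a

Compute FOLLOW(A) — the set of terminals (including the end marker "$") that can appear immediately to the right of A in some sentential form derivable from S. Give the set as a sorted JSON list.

FIRST sets, iterate to fixpoint:
pass 1:
  A via A→a: +{a}
  B via B→b S: +{b}
  S via S→a A: +{a}
  S via S→b a: +{b}
  FIRST[S]={a,b}  FIRST[A]={a}  FIRST[B]={b}
pass 2:
  B via B→S: +{a}
  FIRST[S]={a,b}  FIRST[A]={a}  FIRST[B]={a,b}
pass 3: — fixpoint
  FIRST[S]={a,b}  FIRST[A]={a}  FIRST[B]={a,b}

FOLLOW sets:
FOLLOW(S) := {$}
iter 1:
  A→A B: FOLLOW(A) ⊇ FIRST(B) = {a,b}; new: +{a,b}
  A→A B: FOLLOW(B) ⊇ FOLLOW(A) ⊇ {a,b}; new: +{a,b}
  B→S: FOLLOW(S) ⊇ FOLLOW(B) ⊇ {a,b}; new: +{a,b}
  S→a A: FOLLOW(A) ⊇ FOLLOW(S) ⊇ {$,a,b}; new: +{$}
  S→a B: FOLLOW(B) ⊇ FOLLOW(S) ⊇ {$,a,b}; new: +{$}
  FOLLOW[S]={$,a,b}  FOLLOW[A]={$,a,b}  FOLLOW[B]={$,a,b}
iter 2: done
  FOLLOW[S]={$,a,b}  FOLLOW[A]={$,a,b}  FOLLOW[B]={$,a,b}

FOLLOW(A) = ["$", "a", "b"]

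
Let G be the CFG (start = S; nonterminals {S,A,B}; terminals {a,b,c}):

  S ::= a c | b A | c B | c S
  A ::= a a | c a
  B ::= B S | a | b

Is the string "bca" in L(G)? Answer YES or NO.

CNF form of G:
  S -> T0 T1 | T1 B | T1 S | T2 A
  A -> T0 T0 | T1 T0
  B -> B S | a | b
  T0 -> a
  T1 -> c
  T2 -> b

CYK fill:
  [0..0]={B,T2}  "b"  orig:{B}
  [1..1]={T1}  "c"  orig:{}
  [2..2]={B,T0}  "a"  orig:{B}
  [0..1]=∅  "bc"
  [1..2]={A,S}  "ca"
  [0..2]={B,S}  "bca"

S ∈ T[0,2] ⇒ YES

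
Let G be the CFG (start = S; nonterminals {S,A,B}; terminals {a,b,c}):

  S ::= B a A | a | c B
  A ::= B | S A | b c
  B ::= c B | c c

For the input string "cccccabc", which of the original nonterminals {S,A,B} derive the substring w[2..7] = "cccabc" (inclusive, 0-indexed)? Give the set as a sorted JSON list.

Convert to CNF:
  S -> B X3 | T1 B | a
  A -> S A | T0 T1 | T1 B | T1 T1
  B -> T1 B | T1 T1
  T0 -> b
  T1 -> c
  T2 -> a
  X3 -> T2 A

Fill CYK table bottom-up — only the sub-triangle for w[2..7]:
  [2..2]={T1}  "c"  orig:{}
  [3..3]={T1}  "c"  orig:{}
  [4..4]={T1}  "c"  orig:{}
  [5..5]={S,T2}  "a"  orig:{S}
  [6..6]={T0}  "b"  orig:{}
  [7..7]={T1}  "c"  orig:{}
  [2..3]={A,B}  "cc"
  [3..4]={A,B}  "cc"
  [4..5]=∅  "ca"
  [5..6]=∅  "ab"
  [6..7]={A}  "bc"
  [2..4]={A,B,S}  "ccc"
  [3..5]=∅  "cca"
  [4..6]=∅  "cab"
  [5..7]={A,X3}  "abc"  orig:{A}
  [2..5]=∅  "ccca"
  [3..6]=∅  "ccab"
  [4..7]=∅  "cabc"
  [2..6]=∅  "cccab"
  [3..7]={S}  "ccabc"
  [2..7]={A,S}  "cccabc"

Original NTs in T[2,7] deriving "cccabc": ["A", "S"]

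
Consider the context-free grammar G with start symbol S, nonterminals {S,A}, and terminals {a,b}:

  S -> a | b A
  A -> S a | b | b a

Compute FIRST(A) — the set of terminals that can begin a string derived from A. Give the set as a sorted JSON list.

Compute FIRST by fixpoint:
round 1:
  A via A→b: +{b}
  S via S→a: +{a}
  S via S→b A: +{b}
  FIRST[S]={a,b}  FIRST[A]={b}
round 2:
  A via A→S a: +{a}
  FIRST[S]={a,b}  FIRST[A]={a,b}
round 3: — fixpoint
  FIRST[S]={a,b}  FIRST[A]={a,b}

FIRST(A) = ["a", "b"]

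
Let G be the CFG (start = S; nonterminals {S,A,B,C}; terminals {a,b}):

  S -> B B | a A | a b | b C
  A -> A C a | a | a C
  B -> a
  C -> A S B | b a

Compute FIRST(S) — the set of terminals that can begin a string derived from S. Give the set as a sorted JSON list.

Compute FIRST by fixpoint:
round 1:
  A via A→a: +{a}
  B via B→a: +{a}
  C via C→A S B: +{a}
  C via C→b a: +{b}
  S via S→B B: +{a}
  S via S→b C: +{b}
  FIRST[S]={a,b}  FIRST[A]={a}  FIRST[B]={a}  FIRST[C]={a,b}
round 2: (no change)
  FIRST[S]={a,b}  FIRST[A]={a}  FIRST[B]={a}  FIRST[C]={a,b}

FIRST(S) = ["a", "b"]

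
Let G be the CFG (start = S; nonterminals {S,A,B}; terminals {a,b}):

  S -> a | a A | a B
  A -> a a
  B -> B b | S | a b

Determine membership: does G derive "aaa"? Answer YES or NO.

Convert to CNF:
  S -> T0 A | T0 B | a
  A -> T0 T0
  B -> B T1 | T0 A | T0 B | T0 T1 | a
  T0 -> a
  T1 -> b

Fill CYK table bottom-up:
  T[0,0] 'a' = {B,S,T0}  orig:{B,S}
  T[1,1] 'a' = {B,S,T0}  orig:{B,S}
  T[2,2] 'a' = {B,S,T0}  orig:{B,S}
  T[0,1] 'aa' = {A,B,S}
  T[1,2] 'aa' = {A,B,S}
  T[0,2] 'aaa' = {B,S}

S ∈ T[0,2] ⇒ YES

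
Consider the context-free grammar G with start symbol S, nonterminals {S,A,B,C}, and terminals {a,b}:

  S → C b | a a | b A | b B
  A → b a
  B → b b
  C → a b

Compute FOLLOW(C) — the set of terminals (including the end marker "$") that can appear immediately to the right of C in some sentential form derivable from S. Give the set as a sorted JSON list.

Compute FIRST by fixpoint:
round 1:
  A via A→b a: +{b}
  B via B→b b: +{b}
  C via C→a b: +{a}
  S via S→C b: +{a}
  S via S→b A: +{b}
  S: {a,b}  A: {b}  B: {b}  C: {a}
round 2: done
  S: {a,b}  A: {b}  B: {b}  C: {a}

FOLLOW iteration:
seed FOLLOW(S) with $
round 1:
  S→C b: FOLLOW(C) ⊇ FIRST(b) = {b}; new: +{b}
  S→b A: FOLLOW(A) ⊇ FOLLOW(S) ⊇ {$}; new: +{$}
  S→b B: FOLLOW(B) ⊇ FOLLOW(S) ⊇ {$}; new: +{$}
  FOLLOW(S)={$}  FOLLOW(A)={$}  FOLLOW(B)={$}  FOLLOW(C)={b}
round 2: (no change)
  FOLLOW(S)={$}  FOLLOW(A)={$}  FOLLOW(B)={$}  FOLLOW(C)={b}

FOLLOW(C) = ["b"]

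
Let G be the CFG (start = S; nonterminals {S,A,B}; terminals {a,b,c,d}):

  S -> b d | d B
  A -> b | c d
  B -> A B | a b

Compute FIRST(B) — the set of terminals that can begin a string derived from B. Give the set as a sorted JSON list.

FIRST sets, iterate to fixpoint:
iter 1:
  A via A→b: +{b}
  A via A→c d: +{c}
  B via B→A B: +{b,c}
  B via B→a b: +{a}
  S via S→b d: +{b}
  S via S→d B: +{d}
  FIRST(S)={b,d}  FIRST(A)={b,c}  FIRST(B)={a,b,c}
iter 2: (stable)
  FIRST(S)={b,d}  FIRST(A)={b,c}  FIRST(B)={a,b,c}

FIRST(B) = ["a", "b", "c"]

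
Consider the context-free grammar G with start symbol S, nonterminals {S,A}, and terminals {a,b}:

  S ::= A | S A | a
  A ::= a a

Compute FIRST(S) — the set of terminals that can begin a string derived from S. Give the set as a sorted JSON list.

FIRST sets, iterate to fixpoint:
round 1:
  A via A→a a: +{a}
  S via S→A: +{a}
  S: {a}  A: {a}
round 2: done
  S: {a}  A: {a}

FIRST(S) = ["a"]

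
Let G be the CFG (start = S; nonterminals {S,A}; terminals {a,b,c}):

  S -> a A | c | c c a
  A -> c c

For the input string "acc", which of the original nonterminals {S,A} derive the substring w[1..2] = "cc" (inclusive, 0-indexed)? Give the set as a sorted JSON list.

Convert to CNF:
  S -> T0 X2 | T1 A | c
  A -> T0 T0
  T0 -> c
  T1 -> a
  X2 -> T0 T1

Fill CYK table bottom-up, restricted to cells inside w[1..2]:
  cell(1,1) c: {S,T0}  orig:{S}
  cell(2,2) c: {S,T0}  orig:{S}
  cell(1,2) cc: {A}

Original NTs in T[1,2] deriving "cc": ["A"]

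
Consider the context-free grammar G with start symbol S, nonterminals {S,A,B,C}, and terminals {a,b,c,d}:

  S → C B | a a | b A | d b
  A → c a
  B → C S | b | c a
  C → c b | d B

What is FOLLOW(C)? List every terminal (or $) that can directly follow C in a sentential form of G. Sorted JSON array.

FIRST sets, iterate to fixpoint:
iter 1:
  A via A→c a: +{c}
  B via B→b: +{b}
  B via B→c a: +{c}
  C via C→c b: +{c}
  C via C→d B: +{d}
  S via S→C B: +{c,d}
  S via S→a a: +{a}
  S via S→b A: +{b}
  FIRST(S)={a,b,c,d}  FIRST(A)={c}  FIRST(B)={b,c}  FIRST(C)={c,d}
iter 2:
  B via B→C S: +{d}
  FIRST(S)={a,b,c,d}  FIRST(A)={c}  FIRST(B)={b,c,d}  FIRST(C)={c,d}
iter 3: done
  FIRST(S)={a,b,c,d}  FIRST(A)={c}  FIRST(B)={b,c,d}  FIRST(C)={c,d}

Compute FOLLOW by fixpoint:
initialize: $ ∈ FOLLOW(S)
round 1:
  B→C S: FOLLOW(C) ⊇ FIRST(S) = {a,b,c,d}; new: +{a,b,c,d}
  C→d B: FOLLOW(B) ⊇ FOLLOW(C) ⊇ {a,b,c,d}; new: +{a,b,c,d}
  S→C B: FOLLOW(B) ⊇ FOLLOW(S) ⊇ {$}; new: +{$}
  S→b A: FOLLOW(A) ⊇ FOLLOW(S) ⊇ {$}; new: +{$}
  FOLLOW[S]={$}  FOLLOW[A]={$}  FOLLOW[B]={$,a,b,c,d}  FOLLOW[C]={a,b,c,d}
round 2:
  B→C S: FOLLOW(S) ⊇ FOLLOW(B) ⊇ {$,a,b,c,d}; new: +{a,b,c,d}
  S→b A: FOLLOW(A) ⊇ FOLLOW(S) ⊇ {$,a,b,c,d}; new: +{a,b,c,d}
  FOLLOW[S]={$,a,b,c,d}  FOLLOW[A]={$,a,b,c,d}  FOLLOW[B]={$,a,b,c,d}  FOLLOW[C]={a,b,c,d}
round 3: done
  FOLLOW[S]={$,a,b,c,d}  FOLLOW[A]={$,a,b,c,d}  FOLLOW[B]={$,a,b,c,d}  FOLLOW[C]={a,b,c,d}

FOLLOW(C) = ["a", "b", "c", "d"]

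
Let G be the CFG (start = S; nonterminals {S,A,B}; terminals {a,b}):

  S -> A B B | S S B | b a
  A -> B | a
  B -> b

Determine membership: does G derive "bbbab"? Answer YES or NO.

Convert to CNF:
  S -> A X2 | S X3 | T0 T1
  A -> a | b
  B -> b
  T0 -> b
  T1 -> a
  X2 -> B B
  X3 -> S B

Fill CYK table bottom-up:
  T[0,0] 'b' = {A,B,T0}  orig:{A,B}
  T[1,1] 'b' = {A,B,T0}  orig:{A,B}
  T[2,2] 'b' = {A,B,T0}  orig:{A,B}
  T[3,3] 'a' = {A,T1}  orig:{A}
  T[4,4] 'b' = {A,B,T0}  orig:{A,B}
  T[0,1] 'bb' = {X2}  orig:{}
  T[1,2] 'bb' = {X2}  orig:{}
  T[2,3] 'ba' = {S}
  T[3,4] 'ab' = ∅
  T[0,2] 'bbb' = {S}
  T[1,3] 'bba' = ∅
  T[2,4] 'bab' = {X3}  orig:{}
  T[0,3] 'bbba' = ∅
  T[1,4] 'bbab' = ∅
  T[0,4] 'bbbab' = ∅

S ∉ T[0,4] ⇒ NO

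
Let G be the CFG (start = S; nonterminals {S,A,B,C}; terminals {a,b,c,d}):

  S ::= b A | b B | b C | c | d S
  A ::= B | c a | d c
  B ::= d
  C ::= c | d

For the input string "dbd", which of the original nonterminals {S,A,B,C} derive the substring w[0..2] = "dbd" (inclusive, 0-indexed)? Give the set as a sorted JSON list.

Convert to CNF:
  S -> T2 S | T3 A | T3 B | T3 C | c
  A -> T0 T1 | T2 T0 | d
  B -> d
  C -> c | d
  T0 -> c
  T1 -> a
  T2 -> d
  T3 -> b

CYK fill (cells [i..j] with 0 ≤ i ≤ j ≤ 2 only):
  [0..0]={A,B,C,T2}  "d"  orig:{A,B,C}
  [1..1]={T3}  "b"  orig:{}
  [2..2]={A,B,C,T2}  "d"  orig:{A,B,C}
  [0..1]=∅  "db"
  [1..2]={S}  "bd"
  [0..2]={S}  "dbd"

Original NTs in T[0,2] deriving "dbd": ["S"]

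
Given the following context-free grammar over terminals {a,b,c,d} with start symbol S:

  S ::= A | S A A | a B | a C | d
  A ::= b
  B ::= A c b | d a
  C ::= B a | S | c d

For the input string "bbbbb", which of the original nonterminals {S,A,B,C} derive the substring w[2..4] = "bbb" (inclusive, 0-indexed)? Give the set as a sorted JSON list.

CNF form of G:
  S -> S X6 | T3 B | T3 C | b | d
  A -> b
  B -> A X4 | T2 T3
  C -> B T3 | S X5 | T0 T2 | T3 B | T3 C | b | d
  T0 -> c
  T1 -> b
  T2 -> d
  T3 -> a
  X4 -> T0 T1
  X5 -> A A
  X6 -> A A

CYK fill, restricted to cells inside w[2..4]:
  [2..2]={A,C,S,T1}  "b"  orig:{A,C,S}
  [3..3]={A,C,S,T1}  "b"  orig:{A,C,S}
  [4..4]={A,C,S,T1}  "b"  orig:{A,C,S}
  [2..3]={X5,X6}  "bb"  orig:{}
  [3..4]={X5,X6}  "bb"  orig:{}
  [2..4]={C,S}  "bbb"

Original NTs in T[2,4] deriving "bbb": ["C", "S"]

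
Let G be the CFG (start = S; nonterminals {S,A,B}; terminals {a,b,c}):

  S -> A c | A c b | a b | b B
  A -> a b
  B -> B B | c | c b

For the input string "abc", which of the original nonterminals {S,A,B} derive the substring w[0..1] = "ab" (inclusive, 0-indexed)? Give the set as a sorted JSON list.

CNF form of G:
  S -> A T2 | A X3 | T0 T1 | T1 B
  A -> T0 T1
  B -> B B | T2 T1 | c
  T0 -> a
  T1 -> b
  T2 -> c
  X3 -> T2 T1

CYK fill — only the sub-triangle for w[0..1]:
  [0..0]={T0}  "a"  orig:{}
  [1..1]={T1}  "b"  orig:{}
  [0..1]={A,S}  "ab"

Original NTs in T[0,1] deriving "ab": ["A", "S"]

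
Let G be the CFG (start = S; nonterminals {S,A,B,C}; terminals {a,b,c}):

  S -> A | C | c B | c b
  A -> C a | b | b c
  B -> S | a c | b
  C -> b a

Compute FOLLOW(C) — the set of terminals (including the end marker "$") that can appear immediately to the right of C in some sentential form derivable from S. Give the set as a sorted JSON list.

FIRST sets, iterate to fixpoint:
pass 1:
  A via A→b: +{b}
  B via B→a c: +{a}
  B via B→b: +{b}
  C via C→b a: +{b}
  S via S→A: +{b}
  S via S→c B: +{c}
  FIRST[S]={b,c}  FIRST[A]={b}  FIRST[B]={a,b}  FIRST[C]={b}
pass 2:
  B via B→S: +{c}
  FIRST[S]={b,c}  FIRST[A]={b}  FIRST[B]={a,b,c}  FIRST[C]={b}
pass 3: (no change)
  FIRST[S]={b,c}  FIRST[A]={b}  FIRST[B]={a,b,c}  FIRST[C]={b}

FOLLOW iteration:
FOLLOW(S) := {$}
iter 1:
  A→C a: FOLLOW(C) ⊇ FIRST(a) = {a}; new: +{a}
  S→A: FOLLOW(A) ⊇ FOLLOW(S) ⊇ {$}; new: +{$}
  S→C: FOLLOW(C) ⊇ FOLLOW(S) ⊇ {$}; new: +{$}
  S→c B: FOLLOW(B) ⊇ FOLLOW(S) ⊇ {$}; new: +{$}
  FOLLOW(S)={$}  FOLLOW(A)={$}  FOLLOW(B)={$}  FOLLOW(C)={$,a}
iter 2: (no change)
  FOLLOW(S)={$}  FOLLOW(A)={$}  FOLLOW(B)={$}  FOLLOW(C)={$,a}

FOLLOW(C) = ["$", "a"]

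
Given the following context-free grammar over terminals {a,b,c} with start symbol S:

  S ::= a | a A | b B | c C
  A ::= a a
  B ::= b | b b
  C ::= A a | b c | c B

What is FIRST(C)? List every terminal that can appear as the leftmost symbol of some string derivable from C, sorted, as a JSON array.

FIRST iteration:
[1]
  A via A→a a: +{a}
  B via B→b: +{b}
  C via C→A a: +{a}
  C via C→b c: +{b}
  C via C→c B: +{c}
  S via S→a: +{a}
  S via S→b B: +{b}
  S via S→c C: +{c}
  FIRST(S)={a,b,c}  FIRST(A)={a}  FIRST(B)={b}  FIRST(C)={a,b,c}
[2] (no change)
  FIRST(S)={a,b,c}  FIRST(A)={a}  FIRST(B)={b}  FIRST(C)={a,b,c}

FIRST(C) = ["a", "b", "c"]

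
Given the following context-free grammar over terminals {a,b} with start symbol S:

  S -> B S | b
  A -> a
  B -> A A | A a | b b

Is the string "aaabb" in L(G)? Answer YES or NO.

Convert to CNF:
  S -> B S | b
  A -> a
  B -> A A | A T0 | T1 T1
  T0 -> a
  T1 -> b

Fill CYK table bottom-up:
  T[0,0] 'a' = {A,T0}  orig:{A}
  T[1,1] 'a' = {A,T0}  orig:{A}
  T[2,2] 'a' = {A,T0}  orig:{A}
  T[3,3] 'b' = {S,T1}  orig:{S}
  T[4,4] 'b' = {S,T1}  orig:{S}
  T[0,1] 'aa' = {B}
  T[1,2] 'aa' = {B}
  T[2,3] 'ab' = ∅
  T[3,4] 'bb' = {B}
  T[0,2] 'aaa' = ∅
  T[1,3] 'aab' = {S}
  T[2,4] 'abb' = ∅
  T[0,3] 'aaab' = ∅
  T[1,4] 'aabb' = ∅
  T[0,4] 'aaabb' = ∅

S ∉ T[0,4] ⇒ NO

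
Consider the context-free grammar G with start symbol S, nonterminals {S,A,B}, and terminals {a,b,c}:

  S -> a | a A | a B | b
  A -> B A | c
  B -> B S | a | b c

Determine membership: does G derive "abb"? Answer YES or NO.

Convert to CNF:
  S -> T2 A | T2 B | a | b
  A -> B A | c
  B -> B S | T0 T1 | a
  T0 -> b
  T1 -> c
  T2 -> a

CYK fill:
  [0..0]={B,S,T2}  "a"  orig:{B,S}
  [1..1]={S,T0}  "b"  orig:{S}
  [2..2]={S,T0}  "b"  orig:{S}
  [0..1]={B}  "ab"
  [1..2]=∅  "bb"
  [0..2]={B}  "abb"

S ∉ T[0,2] ⇒ NO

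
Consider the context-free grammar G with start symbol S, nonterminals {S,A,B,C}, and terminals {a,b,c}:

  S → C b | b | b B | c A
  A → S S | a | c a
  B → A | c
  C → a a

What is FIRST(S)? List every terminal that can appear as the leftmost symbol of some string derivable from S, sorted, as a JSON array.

Compute FIRST by fixpoint:
pass 1:
  A via A→a: +{a}
  A via A→c a: +{c}
  B via B→A: +{a,c}
  C via C→a a: +{a}
  S via S→C b: +{a}
  S via S→b: +{b}
  S via S→c A: +{c}
  FIRST(S)={a,b,c}  FIRST(A)={a,c}  FIRST(B)={a,c}  FIRST(C)={a}
pass 2:
  A via A→S S: +{b}
  B via B→A: +{b}
  FIRST(S)={a,b,c}  FIRST(A)={a,b,c}  FIRST(B)={a,b,c}  FIRST(C)={a}
pass 3: (no change)
  FIRST(S)={a,b,c}  FIRST(A)={a,b,c}  FIRST(B)={a,b,c}  FIRST(C)={a}

FIRST(S) = ["a", "b", "c"]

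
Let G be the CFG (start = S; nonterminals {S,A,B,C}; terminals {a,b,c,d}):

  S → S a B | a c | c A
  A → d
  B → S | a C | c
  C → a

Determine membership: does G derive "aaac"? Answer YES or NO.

CNF form of G:
  S -> S X3 | T0 T1 | T1 A
  A -> d
  B -> S X2 | T0 C | T0 T1 | T1 A | c
  C -> a
  T0 -> a
  T1 -> c
  X2 -> T0 B
  X3 -> T0 B

Fill CYK table bottom-up:
  cell(0,0) a: {C,T0}  orig:{C}
  cell(1,1) a: {C,T0}  orig:{C}
  cell(2,2) a: {C,T0}  orig:{C}
  cell(3,3) c: {B,T1}  orig:{B}
  cell(0,1) aa: {B}
  cell(1,2) aa: {B}
  cell(2,3) ac: {B,S,X2,X3}  orig:{B,S}
  cell(0,2) aaa: {X2,X3}  orig:{}
  cell(1,3) aac: {X2,X3}  orig:{}
  cell(0,3) aaac: ∅

S ∉ T[0,3] ⇒ NO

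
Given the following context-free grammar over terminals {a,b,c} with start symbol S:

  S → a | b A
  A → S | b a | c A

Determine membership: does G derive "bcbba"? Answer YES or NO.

Convert to CNF:
  S -> T0 A | a
  A -> T0 A | T0 T1 | T2 A | a
  T0 -> b
  T1 -> a
  T2 -> c

CYK table (by increasing span):
  cell(0,0) b: {T0}  orig:{}
  cell(1,1) c: {T2}  orig:{}
  cell(2,2) b: {T0}  orig:{}
  cell(3,3) b: {T0}  orig:{}
  cell(4,4) a: {A,S,T1}  orig:{A,S}
  cell(0,1) bc: ∅
  cell(1,2) cb: ∅
  cell(2,3) bb: ∅
  cell(3,4) ba: {A,S}
  cell(0,2) bcb: ∅
  cell(1,3) cbb: ∅
  cell(2,4) bba: {A,S}
  cell(0,3) bcbb: ∅
  cell(1,4) cbba: {A}
  cell(0,4) bcbba: {A,S}

S ∈ T[0,4] ⇒ YES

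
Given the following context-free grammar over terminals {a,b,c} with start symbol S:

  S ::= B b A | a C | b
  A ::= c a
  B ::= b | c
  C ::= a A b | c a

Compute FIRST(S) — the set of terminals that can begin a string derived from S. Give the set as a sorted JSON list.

Compute FIRST by fixpoint:
round 1:
  A via A→c a: +{c}
  B via B→b: +{b}
  B via B→c: +{c}
  C via C→a A b: +{a}
  C via C→c a: +{c}
  S via S→B b A: +{b,c}
  S via S→a C: +{a}
  S: {a,b,c}  A: {c}  B: {b,c}  C: {a,c}
round 2: (no change)
  S: {a,b,c}  A: {c}  B: {b,c}  C: {a,c}

FIRST(S) = ["a", "b", "c"]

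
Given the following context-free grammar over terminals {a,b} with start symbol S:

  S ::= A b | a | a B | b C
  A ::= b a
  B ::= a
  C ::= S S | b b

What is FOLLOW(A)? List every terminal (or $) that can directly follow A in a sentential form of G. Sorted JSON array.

FIRST iteration:
[1]
  A via A→b a: +{b}
  B via B→a: +{a}
  C via C→b b: +{b}
  S via S→A b: +{b}
  S via S→a: +{a}
  FIRST(S)={a,b}  FIRST(A)={b}  FIRST(B)={a}  FIRST(C)={b}
[2]
  C via C→S S: +{a}
  FIRST(S)={a,b}  FIRST(A)={b}  FIRST(B)={a}  FIRST(C)={a,b}
[3] — fixpoint
  FIRST(S)={a,b}  FIRST(A)={b}  FIRST(B)={a}  FIRST(C)={a,b}

FOLLOW sets:
FOLLOW(S) := {$}
pass 1:
  C→S S: FOLLOW(S) ⊇ FIRST(S) = {a,b}; new: +{a,b}
  S→A b: FOLLOW(A) ⊇ FIRST(b) = {b}; new: +{b}
  S→a B: FOLLOW(B) ⊇ FOLLOW(S) ⊇ {$,a,b}; new: +{$,a,b}
  S→b C: FOLLOW(C) ⊇ FOLLOW(S) ⊇ {$,a,b}; new: +{$,a,b}
  FOLLOW[S]={$,a,b}  FOLLOW[A]={b}  FOLLOW[B]={$,a,b}  FOLLOW[C]={$,a,b}
pass 2: — fixpoint
  FOLLOW[S]={$,a,b}  FOLLOW[A]={b}  FOLLOW[B]={$,a,b}  FOLLOW[C]={$,a,b}

FOLLOW(A) = ["b"]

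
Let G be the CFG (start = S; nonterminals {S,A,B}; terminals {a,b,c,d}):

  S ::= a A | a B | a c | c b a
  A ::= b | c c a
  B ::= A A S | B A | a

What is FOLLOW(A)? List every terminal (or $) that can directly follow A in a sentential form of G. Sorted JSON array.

Compute FIRST by fixpoint:
iter 1:
  A via A→b: +{b}
  A via A→c c a: +{c}
  B via B→A A S: +{b,c}
  B via B→a: +{a}
  S via S→a A: +{a}
  S via S→c b a: +{c}
  FIRST[S]={a,c}  FIRST[A]={b,c}  FIRST[B]={a,b,c}
iter 2: — fixpoint
  FIRST[S]={a,c}  FIRST[A]={b,c}  FIRST[B]={a,b,c}

Compute FOLLOW by fixpoint:
initialize: $ ∈ FOLLOW(S)
round 1:
  B→A A S: FOLLOW(A) ⊇ FIRST(A) = {b,c}; new: +{b,c}
  B→A A S: FOLLOW(A) ⊇ FIRST(S) = {a,c}; new: +{a}
  B→B A: FOLLOW(B) ⊇ FIRST(A) = {b,c}; new: +{b,c}
  S→a A: FOLLOW(A) ⊇ FOLLOW(S) ⊇ {$}; new: +{$}
  S→a B: FOLLOW(B) ⊇ FOLLOW(S) ⊇ {$}; new: +{$}
  FOLLOW(S)={$}  FOLLOW(A)={$,a,b,c}  FOLLOW(B)={$,b,c}
round 2:
  B→A A S: FOLLOW(S) ⊇ FOLLOW(B) ⊇ {$,b,c}; new: +{b,c}
  FOLLOW(S)={$,b,c}  FOLLOW(A)={$,a,b,c}  FOLLOW(B)={$,b,c}
round 3: — fixpoint
  FOLLOW(S)={$,b,c}  FOLLOW(A)={$,a,b,c}  FOLLOW(B)={$,b,c}

FOLLOW(A) = ["$", "a", "b", "c"]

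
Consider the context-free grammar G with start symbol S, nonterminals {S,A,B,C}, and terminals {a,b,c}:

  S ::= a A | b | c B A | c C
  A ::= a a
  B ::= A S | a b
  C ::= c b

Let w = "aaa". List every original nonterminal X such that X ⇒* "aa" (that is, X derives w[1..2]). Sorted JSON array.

Convert to CNF:
  S -> T0 A | T2 C | T2 X3 | b
  A -> T0 T0
  B -> A S | T0 T1
  C -> T2 T1
  T0 -> a
  T1 -> b
  T2 -> c
  X3 -> B A

CYK table (by increasing span), restricted to cells inside w[1..2]:
  T[1,1] 'a' = {T0}  orig:{}
  T[2,2] 'a' = {T0}  orig:{}
  T[1,2] 'aa' = {A}

Original NTs in T[1,2] deriving "aa": ["A"]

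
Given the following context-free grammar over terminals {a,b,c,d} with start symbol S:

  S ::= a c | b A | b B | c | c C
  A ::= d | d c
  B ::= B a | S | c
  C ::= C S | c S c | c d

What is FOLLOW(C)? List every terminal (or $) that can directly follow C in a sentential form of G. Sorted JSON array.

FIRST iteration:
pass 1:
  A via A→d: +{d}
  B via B→c: +{c}
  C via C→c S c: +{c}
  S via S→a c: +{a}
  S via S→b A: +{b}
  S via S→c: +{c}
  FIRST[S]={a,b,c}  FIRST[A]={d}  FIRST[B]={c}  FIRST[C]={c}
pass 2:
  B via B→S: +{a,b}
  FIRST[S]={a,b,c}  FIRST[A]={d}  FIRST[B]={a,b,c}  FIRST[C]={c}
pass 3: (no change)
  FIRST[S]={a,b,c}  FIRST[A]={d}  FIRST[B]={a,b,c}  FIRST[C]={c}

FOLLOW iteration:
FOLLOW(S) := {$}
pass 1:
  B→B a: FOLLOW(B) ⊇ FIRST(a) = {a}; new: +{a}
  B→S: FOLLOW(S) ⊇ FOLLOW(B) ⊇ {a}; new: +{a}
  C→C S: FOLLOW(C) ⊇ FIRST(S) = {a,b,c}; new: +{a,b,c}
  C→C S: FOLLOW(S) ⊇ FOLLOW(C) ⊇ {a,b,c}; new: +{b,c}
  S→b A: FOLLOW(A) ⊇ FOLLOW(S) ⊇ {$,a,b,c}; new: +{$,a,b,c}
  S→b B: FOLLOW(B) ⊇ FOLLOW(S) ⊇ {$,a,b,c}; new: +{$,b,c}
  S→c C: FOLLOW(C) ⊇ FOLLOW(S) ⊇ {$,a,b,c}; new: +{$}
  FOLLOW[S]={$,a,b,c}  FOLLOW[A]={$,a,b,c}  FOLLOW[B]={$,a,b,c}  FOLLOW[C]={$,a,b,c}
pass 2: done
  FOLLOW[S]={$,a,b,c}  FOLLOW[A]={$,a,b,c}  FOLLOW[B]={$,a,b,c}  FOLLOW[C]={$,a,b,c}

FOLLOW(C) = ["$", "a", "b", "c"]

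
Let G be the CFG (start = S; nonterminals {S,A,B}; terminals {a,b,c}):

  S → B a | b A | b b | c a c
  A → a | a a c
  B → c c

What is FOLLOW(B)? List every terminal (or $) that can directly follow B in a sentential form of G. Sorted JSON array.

FIRST sets, iterate to fixpoint:
round 1:
  A via A→a: +{a}
  B via B→c c: +{c}
  S via S→B a: +{c}
  S via S→b A: +{b}
  S: {b,c}  A: {a}  B: {c}
round 2: — fixpoint
  S: {b,c}  A: {a}  B: {c}

FOLLOW sets:
seed FOLLOW(S) with $
iter 1:
  S→B a: FOLLOW(B) ⊇ FIRST(a) = {a}; new: +{a}
  S→b A: FOLLOW(A) ⊇ FOLLOW(S) ⊇ {$}; new: +{$}
  FOLLOW(S)={$}  FOLLOW(A)={$}  FOLLOW(B)={a}
iter 2: done
  FOLLOW(S)={$}  FOLLOW(A)={$}  FOLLOW(B)={a}

FOLLOW(B) = ["a"]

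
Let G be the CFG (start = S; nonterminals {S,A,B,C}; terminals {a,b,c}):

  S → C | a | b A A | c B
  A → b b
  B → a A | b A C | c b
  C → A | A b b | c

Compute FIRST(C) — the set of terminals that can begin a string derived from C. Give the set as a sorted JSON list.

FIRST iteration:
round 1:
  A via A→b b: +{b}
  B via B→a A: +{a}
  B via B→b A C: +{b}
  B via B→c b: +{c}
  C via C→A: +{b}
  C via C→c: +{c}
  S via S→C: +{b,c}
  S via S→a: +{a}
  FIRST[S]={a,b,c}  FIRST[A]={b}  FIRST[B]={a,b,c}  FIRST[C]={b,c}
round 2: (stable)
  FIRST[S]={a,b,c}  FIRST[A]={b}  FIRST[B]={a,b,c}  FIRST[C]={b,c}

FIRST(C) = ["b", "c"]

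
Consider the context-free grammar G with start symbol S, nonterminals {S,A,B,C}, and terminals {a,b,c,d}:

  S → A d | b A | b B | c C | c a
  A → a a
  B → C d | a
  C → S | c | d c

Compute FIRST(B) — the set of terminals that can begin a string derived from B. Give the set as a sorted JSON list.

Compute FIRST by fixpoint:
[1]
  A via A→a a: +{a}
  B via B→a: +{a}
  C via C→c: +{c}
  C via C→d c: +{d}
  S via S→A d: +{a}
  S via S→b A: +{b}
  S via S→c C: +{c}
  S: {a,b,c}  A: {a}  B: {a}  C: {c,d}
[2]
  B via B→C d: +{c,d}
  C via C→S: +{a,b}
  S: {a,b,c}  A: {a}  B: {a,c,d}  C: {a,b,c,d}
[3]
  B via B→C d: +{b}
  S: {a,b,c}  A: {a}  B: {a,b,c,d}  C: {a,b,c,d}
[4] (no change)
  S: {a,b,c}  A: {a}  B: {a,b,c,d}  C: {a,b,c,d}

FIRST(B) = ["a", "b", "c", "d"]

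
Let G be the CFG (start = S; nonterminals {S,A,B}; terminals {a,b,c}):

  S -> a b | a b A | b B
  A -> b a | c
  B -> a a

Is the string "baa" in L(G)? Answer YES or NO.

Convert to CNF:
  S -> T0 B | T1 T0 | T1 X2
  A -> T0 T1 | c
  B -> T1 T1
  T0 -> b
  T1 -> a
  X2 -> T0 A

CYK table (by increasing span):
  cell(0,0) b: {T0}  orig:{}
  cell(1,1) a: {T1}  orig:{}
  cell(2,2) a: {T1}  orig:{}
  cell(0,1) ba: {A}
  cell(1,2) aa: {B}
  cell(0,2) baa: {S}

S ∈ T[0,2] ⇒ YES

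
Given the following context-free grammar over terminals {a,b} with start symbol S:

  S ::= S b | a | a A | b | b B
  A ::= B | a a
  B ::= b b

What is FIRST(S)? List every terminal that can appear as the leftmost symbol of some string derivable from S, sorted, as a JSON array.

Compute FIRST by fixpoint:
[1]
  A via A→a a: +{a}
  B via B→b b: +{b}
  S via S→a: +{a}
  S via S→b: +{b}
  S: {a,b}  A: {a}  B: {b}
[2]
  A via A→B: +{b}
  S: {a,b}  A: {a,b}  B: {b}
[3] — fixpoint
  S: {a,b}  A: {a,b}  B: {b}

FIRST(S) = ["a", "b"]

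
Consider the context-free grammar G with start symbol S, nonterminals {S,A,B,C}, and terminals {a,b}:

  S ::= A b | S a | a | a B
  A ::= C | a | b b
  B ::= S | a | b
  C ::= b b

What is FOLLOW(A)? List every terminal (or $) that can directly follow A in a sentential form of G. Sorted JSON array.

FIRST iteration:
iter 1:
  A via A→a: +{a}
  A via A→b b: +{b}
  B via B→a: +{a}
  B via B→b: +{b}
  C via C→b b: +{b}
  S via S→A b: +{a,b}
  FIRST[S]={a,b}  FIRST[A]={a,b}  FIRST[B]={a,b}  FIRST[C]={b}
iter 2: done
  FIRST[S]={a,b}  FIRST[A]={a,b}  FIRST[B]={a,b}  FIRST[C]={b}

FOLLOW sets:
seed FOLLOW(S) with $
pass 1:
  S→A b: FOLLOW(A) ⊇ FIRST(b) = {b}; new: +{b}
  S→S a: FOLLOW(S) ⊇ FIRST(a) = {a}; new: +{a}
  S→a B: FOLLOW(B) ⊇ FOLLOW(S) ⊇ {$,a}; new: +{$,a}
  FOLLOW(S)={$,a}  FOLLOW(A)={b}  FOLLOW(B)={$,a}  FOLLOW(C)={}
pass 2:
  A→C: FOLLOW(C) ⊇ FOLLOW(A) ⊇ {b}; new: +{b}
  FOLLOW(S)={$,a}  FOLLOW(A)={b}  FOLLOW(B)={$,a}  FOLLOW(C)={b}
pass 3: done
  FOLLOW(S)={$,a}  FOLLOW(A)={b}  FOLLOW(B)={$,a}  FOLLOW(C)={b}

FOLLOW(A) = ["b"]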